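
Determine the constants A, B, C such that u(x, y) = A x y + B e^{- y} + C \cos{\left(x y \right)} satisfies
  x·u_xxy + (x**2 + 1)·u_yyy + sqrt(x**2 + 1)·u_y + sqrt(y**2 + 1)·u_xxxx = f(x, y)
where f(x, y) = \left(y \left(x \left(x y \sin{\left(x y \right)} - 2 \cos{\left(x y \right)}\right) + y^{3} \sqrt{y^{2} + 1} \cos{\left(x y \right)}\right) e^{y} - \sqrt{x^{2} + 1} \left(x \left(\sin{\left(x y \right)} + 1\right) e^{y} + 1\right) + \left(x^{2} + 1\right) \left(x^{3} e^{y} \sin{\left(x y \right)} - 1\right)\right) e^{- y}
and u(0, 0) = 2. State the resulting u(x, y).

Substitute the ansatz u = A x y + B e^{- y} + C \cos{\left(x y \right)} into the left-hand side.
Derivatives of the ansatz:
  u_xxy = C x y^{2} \sin{\left(x y \right)} - 2 C y \cos{\left(x y \right)}
  u_yyy = - B e^{- y} + C x^{3} \sin{\left(x y \right)}
  u_y = A x - B e^{- y} - C x \sin{\left(x y \right)}
  u_xxxx = C y^{4} \cos{\left(x y \right)}
Term by term:
  x·u_xxy = C x^{2} y^{2} \sin{\left(x y \right)} - 2 C x y \cos{\left(x y \right)}
  (x**2 + 1)·u_yyy = - B x^{2} e^{- y} - B e^{- y} + C x^{5} \sin{\left(x y \right)} + C x^{3} \sin{\left(x y \right)}
  sqrt(x**2 + 1)·u_y = A x \sqrt{x^{2} + 1} - B \sqrt{x^{2} + 1} e^{- y} - C x \sqrt{x^{2} + 1} \sin{\left(x y \right)}
  sqrt(y**2 + 1)·u_xxxx = C y^{4} \sqrt{y^{2} + 1} \cos{\left(x y \right)}
So the left-hand side equals
  A x \sqrt{x^{2} + 1} - B x^{2} e^{- y} - B \sqrt{x^{2} + 1} e^{- y} - B e^{- y} + C x^{5} \sin{\left(x y \right)} + C x^{3} \sin{\left(x y \right)} + C x^{2} y^{2} \sin{\left(x y \right)} - 2 C x y \cos{\left(x y \right)} - C x \sqrt{x^{2} + 1} \sin{\left(x y \right)} + C y^{4} \sqrt{y^{2} + 1} \cos{\left(x y \right)}
This must equal f(x, y) identically; expanded, f = x^{5} \sin{\left(x y \right)} + x^{3} \sin{\left(x y \right)} + x^{2} y^{2} \sin{\left(x y \right)} - x^{2} e^{- y} - 2 x y \cos{\left(x y \right)} - x \sqrt{x^{2} + 1} \sin{\left(x y \right)} - x \sqrt{x^{2} + 1} + y^{4} \sqrt{y^{2} + 1} \cos{\left(x y \right)} - \sqrt{x^{2} + 1} e^{- y} - e^{- y}.
Matching coefficients of the independent functions:
  [x \sqrt{x^{2} + 1}]:  A = -1
  [x^{2} e^{- y}, \sqrt{x^{2} + 1} e^{- y}, e^{- y}]:  - B = -1
  [x^{3} \sin{\left(x y \right)}, x^{5} \sin{\left(x y \right)}, x^{2} y^{2} \sin{\left(x y \right)}, y^{4} \sqrt{y^{2} + 1} \cos{\left(x y \right)}]:  C = 1
  [x y \cos{\left(x y \right)}]:  - 2 C = -2
  [x \sqrt{x^{2} + 1} \sin{\left(x y \right)}]:  - C = -1
Solving: A = -1, B = 1, C = 1.
Check against the point condition:
  u(0, 0) = 2  ⟹  B + C = 2  ✓
Hence u(x, y) = - x y + \cos{\left(x y \right)} + e^{- y}.

Answer: u(x, y) = - x y + \cos{\left(x y \right)} + e^{- y}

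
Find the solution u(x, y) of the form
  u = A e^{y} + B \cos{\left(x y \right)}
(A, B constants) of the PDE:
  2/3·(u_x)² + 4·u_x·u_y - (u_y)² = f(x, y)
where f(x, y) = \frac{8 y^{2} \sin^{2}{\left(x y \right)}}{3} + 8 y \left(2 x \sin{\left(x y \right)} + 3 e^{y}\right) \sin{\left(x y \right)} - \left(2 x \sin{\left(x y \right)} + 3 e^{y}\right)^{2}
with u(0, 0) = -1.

Answer: u(x, y) = - 3 e^{y} + 2 \cos{\left(x y \right)}

Derivation:
Substitute the ansatz u = A e^{y} + B \cos{\left(x y \right)} into the left-hand side.
Derivatives of the ansatz:
  u_x = - B y \sin{\left(x y \right)}
  u_y = A e^{y} - B x \sin{\left(x y \right)}
Term by term:
  2/3·(u_x)² = \frac{2 B^{2} y^{2} \sin^{2}{\left(x y \right)}}{3}
  4·u_x·u_y = - 4 A B y e^{y} \sin{\left(x y \right)} + 4 B^{2} x y \sin^{2}{\left(x y \right)}
  -(u_y)² = - A^{2} e^{2 y} + 2 A B x e^{y} \sin{\left(x y \right)} - B^{2} x^{2} \sin^{2}{\left(x y \right)}
So the left-hand side equals
  - A^{2} e^{2 y} + 2 A B x e^{y} \sin{\left(x y \right)} - 4 A B y e^{y} \sin{\left(x y \right)} - B^{2} x^{2} \sin^{2}{\left(x y \right)} + 4 B^{2} x y \sin^{2}{\left(x y \right)} + \frac{2 B^{2} y^{2} \sin^{2}{\left(x y \right)}}{3}
This must equal f(x, y) identically; expanded, f = - 4 x^{2} \sin^{2}{\left(x y \right)} + 16 x y \sin^{2}{\left(x y \right)} - 12 x e^{y} \sin{\left(x y \right)} + \frac{8 y^{2} \sin^{2}{\left(x y \right)}}{3} + 24 y e^{y} \sin{\left(x y \right)} - 9 e^{2 y}.
Matching coefficients of the independent functions:
  [x^{2} \sin^{2}{\left(x y \right)}]:  - B^{2} = -4
  [y^{2} \sin^{2}{\left(x y \right)}]:  \frac{2 B^{2}}{3} = \frac{8}{3}
  [x y \sin^{2}{\left(x y \right)}]:  4 B^{2} = 16
  [x e^{y} \sin{\left(x y \right)}]:  2 A B = -12
  [y e^{y} \sin{\left(x y \right)}]:  - 4 A B = 24
  [e^{2 y}]:  - A^{2} = -9
These equations allow (A, B) = (-3, 2) or (3, -2).
Impose the point condition(s):
  u(0, 0) = -1  ⟹  A + B = -1
Only A = -3, B = 2 satisfies everything.
Hence u(x, y) = - 3 e^{y} + 2 \cos{\left(x y \right)}.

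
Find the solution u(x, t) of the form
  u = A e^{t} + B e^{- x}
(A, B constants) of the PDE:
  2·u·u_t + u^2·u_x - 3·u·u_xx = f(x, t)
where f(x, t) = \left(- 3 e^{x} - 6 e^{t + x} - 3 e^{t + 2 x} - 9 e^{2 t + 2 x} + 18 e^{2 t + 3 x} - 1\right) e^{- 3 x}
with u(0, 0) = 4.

Substitute the ansatz u = A e^{t} + B e^{- x} into the left-hand side.
Derivatives of the ansatz:
  u_t = A e^{t}
  u_x = - B e^{- x}
  u_xx = B e^{- x}
Term by term:
  2·u·u_t = 2 A^{2} e^{2 t} + 2 A B e^{t} e^{- x}
  u^2·u_x = - A^{2} B e^{2 t} e^{- x} - 2 A B^{2} e^{t} e^{- 2 x} - B^{3} e^{- 3 x}
  -3·u·u_xx = - 3 A B e^{t} e^{- x} - 3 B^{2} e^{- 2 x}
So the left-hand side equals
  - A^{2} B e^{2 t} e^{- x} + 2 A^{2} e^{2 t} - 2 A B^{2} e^{t} e^{- 2 x} - A B e^{t} e^{- x} - B^{3} e^{- 3 x} - 3 B^{2} e^{- 2 x}
This must equal f(x, t) identically; expanded, f = 18 e^{2 t} - 9 e^{2 t} e^{- x} - 3 e^{t} e^{- x} - 6 e^{t} e^{- 2 x} - 3 e^{- 2 x} - e^{- 3 x}.
Matching coefficients of the independent functions:
  [e^{t} e^{- 2 x}]:  - 2 A B^{2} = -6
  [e^{t} e^{- x}]:  - A B = -3
  [e^{2 t} e^{- x}]:  - A^{2} B = -9
  [e^{2 t}]:  2 A^{2} = 18
  [e^{- 3 x}]:  - B^{3} = -1
  [e^{- 2 x}]:  - 3 B^{2} = -3
Solving: A = 3, B = 1.
Check against the point condition:
  u(0, 0) = 4  ⟹  A + B = 4  ✓
Hence u(x, t) = 3 e^{t} + e^{- x}.

Answer: u(x, t) = 3 e^{t} + e^{- x}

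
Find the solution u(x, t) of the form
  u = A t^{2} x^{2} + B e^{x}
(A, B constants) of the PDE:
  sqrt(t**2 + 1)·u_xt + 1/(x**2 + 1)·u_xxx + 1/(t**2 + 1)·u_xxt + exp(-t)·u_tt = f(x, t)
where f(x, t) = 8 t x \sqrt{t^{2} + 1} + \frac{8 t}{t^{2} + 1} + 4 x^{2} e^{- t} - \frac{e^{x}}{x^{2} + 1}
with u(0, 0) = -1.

Substitute the ansatz u = A t^{2} x^{2} + B e^{x} into the left-hand side.
Derivatives of the ansatz:
  u_xt = 4 A t x
  u_xxx = B e^{x}
  u_xxt = 4 A t
  u_tt = 2 A x^{2}
Term by term:
  sqrt(t**2 + 1)·u_xt = 4 A t x \sqrt{t^{2} + 1}
  1/(x**2 + 1)·u_xxx = \frac{B e^{x}}{x^{2} + 1}
  1/(t**2 + 1)·u_xxt = \frac{4 A t}{t^{2} + 1}
  exp(-t)·u_tt = 2 A x^{2} e^{- t}
So the left-hand side equals
  4 A t x \sqrt{t^{2} + 1} + \frac{4 A t}{t^{2} + 1} + 2 A x^{2} e^{- t} + \frac{B e^{x}}{x^{2} + 1}
This must equal f(x, t) = 8 t x \sqrt{t^{2} + 1} + \frac{8 t}{t^{2} + 1} + 4 x^{2} e^{- t} - \frac{e^{x}}{x^{2} + 1} identically.
Matching coefficients of the independent functions:
  [\frac{t}{t^{2} + 1}, t x \sqrt{t^{2} + 1}]:  4 A = 8
  [x^{2} e^{- t}]:  2 A = 4
  [\frac{e^{x}}{x^{2} + 1}]:  B = -1
Solving: A = 2, B = -1.
Check against the point condition:
  u(0, 0) = -1  ⟹  B = -1  ✓
Hence u(x, t) = 2 t^{2} x^{2} - e^{x}.

Answer: u(x, t) = 2 t^{2} x^{2} - e^{x}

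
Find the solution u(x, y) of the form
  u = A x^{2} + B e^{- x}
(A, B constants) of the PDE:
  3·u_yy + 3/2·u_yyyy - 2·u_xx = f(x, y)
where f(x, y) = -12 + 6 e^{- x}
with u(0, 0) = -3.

Answer: u(x, y) = 3 x^{2} - 3 e^{- x}

Derivation:
Substitute the ansatz u = A x^{2} + B e^{- x} into the left-hand side.
Derivatives of the ansatz:
  u_yy = 0
  u_yyyy = 0
  u_xx = 2 A + B e^{- x}
Term by term:
  3·u_yy = 0
  3/2·u_yyyy = 0
  -2·u_xx = - 4 A - 2 B e^{- x}
So the left-hand side equals
  - 4 A - 2 B e^{- x}
This must equal f(x, y) = -12 + 6 e^{- x} identically.
Matching coefficients of the independent functions:
  [constant term]:  - 4 A = -12
  [e^{- x}]:  - 2 B = 6
Solving: A = 3, B = -3.
Check against the point condition:
  u(0, 0) = -3  ⟹  B = -3  ✓
Hence u(x, y) = 3 x^{2} - 3 e^{- x}.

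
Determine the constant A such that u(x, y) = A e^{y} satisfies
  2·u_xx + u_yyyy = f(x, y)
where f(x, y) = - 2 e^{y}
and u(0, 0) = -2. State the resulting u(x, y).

Substitute the ansatz u = A e^{y} into the left-hand side.
Derivatives of the ansatz:
  u_xx = 0
  u_yyyy = A e^{y}
Term by term:
  2·u_xx = 0
  u_yyyy = A e^{y}
So the left-hand side equals
  A e^{y}
This must equal f(x, y) = - 2 e^{y} identically.
Matching coefficients of the independent functions:
  [e^{y}]:  A = -2
Solving: A = -2.
Check against the point condition:
  u(0, 0) = -2  ⟹  A = -2  ✓
Hence u(x, y) = - 2 e^{y}.

Answer: u(x, y) = - 2 e^{y}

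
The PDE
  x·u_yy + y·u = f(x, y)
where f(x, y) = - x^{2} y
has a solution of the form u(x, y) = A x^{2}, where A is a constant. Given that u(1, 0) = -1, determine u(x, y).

Substitute the ansatz u = A x^{2} into the left-hand side.
Derivatives of the ansatz:
  u_yy = 0
Term by term:
  x·u_yy = 0
  y·u = A x^{2} y
So the left-hand side equals
  A x^{2} y
This must equal f(x, y) = - x^{2} y identically.
Matching coefficients of the independent functions:
  [x^{2} y]:  A = -1
Solving: A = -1.
Check against the point condition:
  u(1, 0) = -1  ⟹  A = -1  ✓
Hence u(x, y) = - x^{2}.

Answer: u(x, y) = - x^{2}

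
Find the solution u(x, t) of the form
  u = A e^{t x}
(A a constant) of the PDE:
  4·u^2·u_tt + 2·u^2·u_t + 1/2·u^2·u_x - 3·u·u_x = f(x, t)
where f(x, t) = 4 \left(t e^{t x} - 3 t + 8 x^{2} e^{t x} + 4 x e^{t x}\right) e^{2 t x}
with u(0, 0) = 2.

Answer: u(x, t) = 2 e^{t x}

Derivation:
Substitute the ansatz u = A e^{t x} into the left-hand side.
Derivatives of the ansatz:
  u_tt = A x^{2} e^{t x}
  u_t = A x e^{t x}
  u_x = A t e^{t x}
Term by term:
  4·u^2·u_tt = 4 A^{3} x^{2} e^{3 t x}
  2·u^2·u_t = 2 A^{3} x e^{3 t x}
  1/2·u^2·u_x = \frac{A^{3} t e^{3 t x}}{2}
  -3·u·u_x = - 3 A^{2} t e^{2 t x}
So the left-hand side equals
  \frac{A^{3} t e^{3 t x}}{2} + 4 A^{3} x^{2} e^{3 t x} + 2 A^{3} x e^{3 t x} - 3 A^{2} t e^{2 t x}
This must equal f(x, t) identically; expanded, f = 4 t e^{3 t x} - 12 t e^{2 t x} + 32 x^{2} e^{3 t x} + 16 x e^{3 t x}.
Matching coefficients of the independent functions:
  [t e^{2 t x}]:  - 3 A^{2} = -12
  [t e^{3 t x}]:  \frac{A^{3}}{2} = 4
  [x e^{3 t x}]:  2 A^{3} = 16
  [x^{2} e^{3 t x}]:  4 A^{3} = 32
Solving: A = 2.
Check against the point condition:
  u(0, 0) = 2  ⟹  A = 2  ✓
Hence u(x, t) = 2 e^{t x}.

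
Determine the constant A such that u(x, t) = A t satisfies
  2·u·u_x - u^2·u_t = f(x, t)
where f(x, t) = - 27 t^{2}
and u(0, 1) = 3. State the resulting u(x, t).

Answer: u(x, t) = 3 t

Derivation:
Substitute the ansatz u = A t into the left-hand side.
Derivatives of the ansatz:
  u_x = 0
  u_t = A
Term by term:
  2·u·u_x = 0
  -u^2·u_t = - A^{3} t^{2}
So the left-hand side equals
  - A^{3} t^{2}
This must equal f(x, t) = - 27 t^{2} identically.
Matching coefficients of the independent functions:
  [t^{2}]:  - A^{3} = -27
Solving: A = 3.
Check against the point condition:
  u(0, 1) = 3  ⟹  A = 3  ✓
Hence u(x, t) = 3 t.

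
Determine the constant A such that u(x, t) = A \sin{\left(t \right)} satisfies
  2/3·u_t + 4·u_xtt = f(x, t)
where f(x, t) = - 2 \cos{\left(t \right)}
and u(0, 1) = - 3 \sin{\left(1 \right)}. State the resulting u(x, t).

Substitute the ansatz u = A \sin{\left(t \right)} into the left-hand side.
Derivatives of the ansatz:
  u_t = A \cos{\left(t \right)}
  u_xtt = 0
Term by term:
  2/3·u_t = \frac{2 A \cos{\left(t \right)}}{3}
  4·u_xtt = 0
So the left-hand side equals
  \frac{2 A \cos{\left(t \right)}}{3}
This must equal f(x, t) = - 2 \cos{\left(t \right)} identically.
Matching coefficients of the independent functions:
  [\cos{\left(t \right)}]:  \frac{2 A}{3} = -2
Solving: A = -3.
Check against the point condition:
  u(0, 1) = - 3 \sin{\left(1 \right)}  ⟹  A \sin{\left(1 \right)} = - 3 \sin{\left(1 \right)}  ✓
Hence u(x, t) = - 3 \sin{\left(t \right)}.

Answer: u(x, t) = - 3 \sin{\left(t \right)}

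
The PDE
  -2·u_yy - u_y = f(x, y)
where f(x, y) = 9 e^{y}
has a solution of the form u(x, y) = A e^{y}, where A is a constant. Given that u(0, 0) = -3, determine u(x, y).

Answer: u(x, y) = - 3 e^{y}

Derivation:
Substitute the ansatz u = A e^{y} into the left-hand side.
Derivatives of the ansatz:
  u_yy = A e^{y}
  u_y = A e^{y}
Term by term:
  -2·u_yy = - 2 A e^{y}
  -u_y = - A e^{y}
So the left-hand side equals
  - 3 A e^{y}
This must equal f(x, y) = 9 e^{y} identically.
Matching coefficients of the independent functions:
  [e^{y}]:  - 3 A = 9
Solving: A = -3.
Check against the point condition:
  u(0, 0) = -3  ⟹  A = -3  ✓
Hence u(x, y) = - 3 e^{y}.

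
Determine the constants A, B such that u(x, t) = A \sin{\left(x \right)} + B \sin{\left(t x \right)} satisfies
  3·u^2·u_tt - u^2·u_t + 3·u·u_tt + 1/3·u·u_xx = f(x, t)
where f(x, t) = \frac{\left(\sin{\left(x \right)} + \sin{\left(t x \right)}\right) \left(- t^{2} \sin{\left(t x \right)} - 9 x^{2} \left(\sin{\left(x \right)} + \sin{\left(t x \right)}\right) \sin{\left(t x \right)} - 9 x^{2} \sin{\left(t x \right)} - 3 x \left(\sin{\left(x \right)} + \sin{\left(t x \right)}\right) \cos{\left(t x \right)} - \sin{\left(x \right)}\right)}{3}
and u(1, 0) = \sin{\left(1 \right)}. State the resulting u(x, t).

Substitute the ansatz u = A \sin{\left(x \right)} + B \sin{\left(t x \right)} into the left-hand side.
Derivatives of the ansatz:
  u_tt = - B x^{2} \sin{\left(t x \right)}
  u_t = B x \cos{\left(t x \right)}
  u_xx = - A \sin{\left(x \right)} - B t^{2} \sin{\left(t x \right)}
Term by term:
  3·u^2·u_tt = - 3 A^{2} B x^{2} \sin^{2}{\left(x \right)} \sin{\left(t x \right)} - 6 A B^{2} x^{2} \sin{\left(x \right)} \sin^{2}{\left(t x \right)} - 3 B^{3} x^{2} \sin^{3}{\left(t x \right)}
  -u^2·u_t = - A^{2} B x \sin^{2}{\left(x \right)} \cos{\left(t x \right)} - 2 A B^{2} x \sin{\left(x \right)} \sin{\left(t x \right)} \cos{\left(t x \right)} - B^{3} x \sin^{2}{\left(t x \right)} \cos{\left(t x \right)}
  3·u·u_tt = - 3 A B x^{2} \sin{\left(x \right)} \sin{\left(t x \right)} - 3 B^{2} x^{2} \sin^{2}{\left(t x \right)}
  1/3·u·u_xx = - \frac{A^{2} \sin^{2}{\left(x \right)}}{3} - \frac{A B t^{2} \sin{\left(x \right)} \sin{\left(t x \right)}}{3} - \frac{A B \sin{\left(x \right)} \sin{\left(t x \right)}}{3} - \frac{B^{2} t^{2} \sin^{2}{\left(t x \right)}}{3}
So the left-hand side equals
  - 3 A^{2} B x^{2} \sin^{2}{\left(x \right)} \sin{\left(t x \right)} - A^{2} B x \sin^{2}{\left(x \right)} \cos{\left(t x \right)} - \frac{A^{2} \sin^{2}{\left(x \right)}}{3} - 6 A B^{2} x^{2} \sin{\left(x \right)} \sin^{2}{\left(t x \right)} - 2 A B^{2} x \sin{\left(x \right)} \sin{\left(t x \right)} \cos{\left(t x \right)} - \frac{A B t^{2} \sin{\left(x \right)} \sin{\left(t x \right)}}{3} - 3 A B x^{2} \sin{\left(x \right)} \sin{\left(t x \right)} - \frac{A B \sin{\left(x \right)} \sin{\left(t x \right)}}{3} - 3 B^{3} x^{2} \sin^{3}{\left(t x \right)} - B^{3} x \sin^{2}{\left(t x \right)} \cos{\left(t x \right)} - \frac{B^{2} t^{2} \sin^{2}{\left(t x \right)}}{3} - 3 B^{2} x^{2} \sin^{2}{\left(t x \right)}
This must equal f(x, t) identically; expanded, f = - \frac{t^{2} \sin{\left(x \right)} \sin{\left(t x \right)}}{3} - \frac{t^{2} \sin^{2}{\left(t x \right)}}{3} - 3 x^{2} \sin^{2}{\left(x \right)} \sin{\left(t x \right)} - 6 x^{2} \sin{\left(x \right)} \sin^{2}{\left(t x \right)} - 3 x^{2} \sin{\left(x \right)} \sin{\left(t x \right)} - 3 x^{2} \sin^{3}{\left(t x \right)} - 3 x^{2} \sin^{2}{\left(t x \right)} - x \sin^{2}{\left(x \right)} \cos{\left(t x \right)} - 2 x \sin{\left(x \right)} \sin{\left(t x \right)} \cos{\left(t x \right)} - x \sin^{2}{\left(t x \right)} \cos{\left(t x \right)} - \frac{\sin^{2}{\left(x \right)}}{3} - \frac{\sin{\left(x \right)} \sin{\left(t x \right)}}{3}.
Matching coefficients of the independent functions:
  [t^{2} \sin^{2}{\left(t x \right)}]:  - \frac{B^{2}}{3} = - \frac{1}{3}
  [x^{2} \sin^{2}{\left(t x \right)}]:  - 3 B^{2} = -3
  [x^{2} \sin^{3}{\left(t x \right)}]:  - 3 B^{3} = -3
  [\sin{\left(x \right)} \sin{\left(t x \right)}, t^{2} \sin{\left(x \right)} \sin{\left(t x \right)}]:  - \frac{A B}{3} = - \frac{1}{3}
  [x \sin^{2}{\left(x \right)} \cos{\left(t x \right)}]:  - A^{2} B = -1
  [x \sin^{2}{\left(t x \right)} \cos{\left(t x \right)}]:  - B^{3} = -1
  [x^{2} \sin{\left(x \right)} \sin{\left(t x \right)}]:  - 3 A B = -3
  [x^{2} \sin{\left(x \right)} \sin^{2}{\left(t x \right)}]:  - 6 A B^{2} = -6
  [x^{2} \sin^{2}{\left(x \right)} \sin{\left(t x \right)}]:  - 3 A^{2} B = -3
  [x \sin{\left(x \right)} \sin{\left(t x \right)} \cos{\left(t x \right)}]:  - 2 A B^{2} = -2
  [\sin^{2}{\left(x \right)}]:  - \frac{A^{2}}{3} = - \frac{1}{3}
Solving: A = 1, B = 1.
Check against the point condition:
  u(1, 0) = \sin{\left(1 \right)}  ⟹  A \sin{\left(1 \right)} = \sin{\left(1 \right)}  ✓
Hence u(x, t) = \sin{\left(x \right)} + \sin{\left(t x \right)}.

Answer: u(x, t) = \sin{\left(x \right)} + \sin{\left(t x \right)}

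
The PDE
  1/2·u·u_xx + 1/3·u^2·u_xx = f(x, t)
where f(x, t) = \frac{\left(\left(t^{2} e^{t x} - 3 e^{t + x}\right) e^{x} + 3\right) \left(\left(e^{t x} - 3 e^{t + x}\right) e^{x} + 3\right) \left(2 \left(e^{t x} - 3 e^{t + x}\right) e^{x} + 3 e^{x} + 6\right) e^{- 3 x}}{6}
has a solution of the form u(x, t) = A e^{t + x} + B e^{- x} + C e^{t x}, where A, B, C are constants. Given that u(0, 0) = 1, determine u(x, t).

Substitute the ansatz u = A e^{t + x} + B e^{- x} + C e^{t x} into the left-hand side.
Derivatives of the ansatz:
  u_xx = A e^{t} e^{x} + B e^{- x} + C t^{2} e^{t x}
Term by term:
  1/2·u·u_xx = \frac{A^{2} e^{2 t} e^{2 x}}{2} + A B e^{t} + \frac{A C t^{2} e^{t} e^{x} e^{t x}}{2} + \frac{A C e^{t} e^{x} e^{t x}}{2} + \frac{B^{2} e^{- 2 x}}{2} + \frac{B C t^{2} e^{- x} e^{t x}}{2} + \frac{B C e^{- x} e^{t x}}{2} + \frac{C^{2} t^{2} e^{2 t x}}{2}
  1/3·u^2·u_xx = \frac{A^{3} e^{3 t} e^{3 x}}{3} + A^{2} B e^{2 t} e^{x} + \frac{A^{2} C t^{2} e^{2 t} e^{2 x} e^{t x}}{3} + \frac{2 A^{2} C e^{2 t} e^{2 x} e^{t x}}{3} + A B^{2} e^{t} e^{- x} + \frac{2 A B C t^{2} e^{t} e^{t x}}{3} + \frac{4 A B C e^{t} e^{t x}}{3} + \frac{2 A C^{2} t^{2} e^{t} e^{x} e^{2 t x}}{3} + \frac{A C^{2} e^{t} e^{x} e^{2 t x}}{3} + \frac{B^{3} e^{- 3 x}}{3} + \frac{B^{2} C t^{2} e^{- 2 x} e^{t x}}{3} + \frac{2 B^{2} C e^{- 2 x} e^{t x}}{3} + \frac{2 B C^{2} t^{2} e^{- x} e^{2 t x}}{3} + \frac{B C^{2} e^{- x} e^{2 t x}}{3} + \frac{C^{3} t^{2} e^{3 t x}}{3}
So the left-hand side equals
  \frac{A^{3} e^{3 t} e^{3 x}}{3} + A^{2} B e^{2 t} e^{x} + \frac{A^{2} C t^{2} e^{2 t} e^{2 x} e^{t x}}{3} + \frac{2 A^{2} C e^{2 t} e^{2 x} e^{t x}}{3} + \frac{A^{2} e^{2 t} e^{2 x}}{2} + A B^{2} e^{t} e^{- x} + \frac{2 A B C t^{2} e^{t} e^{t x}}{3} + \frac{4 A B C e^{t} e^{t x}}{3} + A B e^{t} + \frac{2 A C^{2} t^{2} e^{t} e^{x} e^{2 t x}}{3} + \frac{A C^{2} e^{t} e^{x} e^{2 t x}}{3} + \frac{A C t^{2} e^{t} e^{x} e^{t x}}{2} + \frac{A C e^{t} e^{x} e^{t x}}{2} + \frac{B^{3} e^{- 3 x}}{3} + \frac{B^{2} C t^{2} e^{- 2 x} e^{t x}}{3} + \frac{2 B^{2} C e^{- 2 x} e^{t x}}{3} + \frac{B^{2} e^{- 2 x}}{2} + \frac{2 B C^{2} t^{2} e^{- x} e^{2 t x}}{3} + \frac{B C^{2} e^{- x} e^{2 t x}}{3} + \frac{B C t^{2} e^{- x} e^{t x}}{2} + \frac{B C e^{- x} e^{t x}}{2} + \frac{C^{3} t^{2} e^{3 t x}}{3} + \frac{C^{2} t^{2} e^{2 t x}}{2}
This must equal f(x, t) identically; expanded, f = 3 t^{2} e^{2 t} e^{2 x} e^{t x} - 2 t^{2} e^{t} e^{x} e^{2 t x} - \frac{3 t^{2} e^{t} e^{x} e^{t x}}{2} - 6 t^{2} e^{t} e^{t x} + \frac{t^{2} e^{3 t x}}{3} + \frac{t^{2} e^{2 t x}}{2} + 2 t^{2} e^{- x} e^{2 t x} + \frac{3 t^{2} e^{- x} e^{t x}}{2} + 3 t^{2} e^{- 2 x} e^{t x} - 9 e^{3 t} e^{3 x} + 6 e^{2 t} e^{2 x} e^{t x} + \frac{9 e^{2 t} e^{2 x}}{2} + 27 e^{2 t} e^{x} - e^{t} e^{x} e^{2 t x} - \frac{3 e^{t} e^{x} e^{t x}}{2} - 12 e^{t} e^{t x} - 9 e^{t} - 27 e^{t} e^{- x} + e^{- x} e^{2 t x} + \frac{3 e^{- x} e^{t x}}{2} + 6 e^{- 2 x} e^{t x} + \frac{9 e^{- 2 x}}{2} + 9 e^{- 3 x}.
Matching coefficients of the independent functions:
(each divided by its leading coefficient; functions giving the same equation are listed together)
  [t^{2} e^{2 t x}]:  C^{2} - 1 = 0
  [t^{2} e^{3 t x}]:  C^{3} - 1 = 0
  [e^{t} e^{- x}]:  A B^{2} + 27 = 0
  [e^{t} e^{t x}, t^{2} e^{t} e^{t x}]:  A B C + 9 = 0
  [e^{2 t} e^{x}]:  A^{2} B - 27 = 0
  [e^{2 t} e^{2 x}]:  A^{2} - 9 = 0
  [e^{3 t} e^{3 x}]:  A^{3} + 27 = 0
  [e^{- 2 x} e^{t x}, t^{2} e^{- 2 x} e^{t x}]:  B^{2} C - 9 = 0
  [e^{- x} e^{t x}, t^{2} e^{- x} e^{t x}]:  B C - 3 = 0
  [e^{- x} e^{2 t x}, t^{2} e^{- x} e^{2 t x}]:  B C^{2} - 3 = 0
  [e^{t} e^{x} e^{t x}, t^{2} e^{t} e^{x} e^{t x}]:  A C + 3 = 0
  [e^{t} e^{x} e^{2 t x}, t^{2} e^{t} e^{x} e^{2 t x}]:  A C^{2} + 3 = 0
  [e^{2 t} e^{2 x} e^{t x}, t^{2} e^{2 t} e^{2 x} e^{t x}]:  A^{2} C - 9 = 0
  [e^{t}]:  A B + 9 = 0
  [e^{- 3 x}]:  B^{3} - 27 = 0
  [e^{- 2 x}]:  B^{2} - 9 = 0
Solving: A = -3, B = 3, C = 1.
Check against the point condition:
  u(0, 0) = 1  ⟹  A + B + C = 1  ✓
Hence u(x, t) = e^{t x} - 3 e^{t + x} + 3 e^{- x}.

Answer: u(x, t) = e^{t x} - 3 e^{t + x} + 3 e^{- x}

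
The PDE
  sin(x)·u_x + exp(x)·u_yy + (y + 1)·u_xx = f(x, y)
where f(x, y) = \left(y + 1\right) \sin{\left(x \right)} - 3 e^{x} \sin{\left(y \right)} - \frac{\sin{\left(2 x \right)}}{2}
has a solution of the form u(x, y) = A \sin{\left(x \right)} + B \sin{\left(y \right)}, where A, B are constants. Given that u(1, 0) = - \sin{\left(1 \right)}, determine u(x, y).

Substitute the ansatz u = A \sin{\left(x \right)} + B \sin{\left(y \right)} into the left-hand side.
Derivatives of the ansatz:
  u_x = A \cos{\left(x \right)}
  u_yy = - B \sin{\left(y \right)}
  u_xx = - A \sin{\left(x \right)}
Term by term:
  sin(x)·u_x = A \sin{\left(x \right)} \cos{\left(x \right)}
  exp(x)·u_yy = - B e^{x} \sin{\left(y \right)}
  (y + 1)·u_xx = - A y \sin{\left(x \right)} - A \sin{\left(x \right)}
So the left-hand side equals
  - A y \sin{\left(x \right)} + A \sin{\left(x \right)} \cos{\left(x \right)} - A \sin{\left(x \right)} - B e^{x} \sin{\left(y \right)}
This must equal f(x, y) identically; expanded, f = y \sin{\left(x \right)} - 3 e^{x} \sin{\left(y \right)} - \sin{\left(x \right)} \cos{\left(x \right)} + \sin{\left(x \right)}.
Matching coefficients of the independent functions:
  [y \sin{\left(x \right)}, \sin{\left(x \right)}]:  - A = 1
  [e^{x} \sin{\left(y \right)}]:  - B = -3
  [\sin{\left(x \right)} \cos{\left(x \right)}]:  A = -1
Solving: A = -1, B = 3.
Check against the point condition:
  u(1, 0) = - \sin{\left(1 \right)}  ⟹  A \sin{\left(1 \right)} = - \sin{\left(1 \right)}  ✓
Hence u(x, y) = - \sin{\left(x \right)} + 3 \sin{\left(y \right)}.

Answer: u(x, y) = - \sin{\left(x \right)} + 3 \sin{\left(y \right)}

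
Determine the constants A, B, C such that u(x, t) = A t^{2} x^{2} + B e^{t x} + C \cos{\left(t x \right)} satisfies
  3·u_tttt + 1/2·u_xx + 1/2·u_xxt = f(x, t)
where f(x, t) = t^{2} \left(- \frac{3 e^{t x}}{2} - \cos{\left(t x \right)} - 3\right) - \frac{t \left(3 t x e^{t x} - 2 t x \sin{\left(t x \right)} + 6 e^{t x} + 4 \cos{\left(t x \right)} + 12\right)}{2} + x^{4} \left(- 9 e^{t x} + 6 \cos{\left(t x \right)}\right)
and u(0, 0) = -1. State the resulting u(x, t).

Substitute the ansatz u = A t^{2} x^{2} + B e^{t x} + C \cos{\left(t x \right)} into the left-hand side.
Derivatives of the ansatz:
  u_tttt = B x^{4} e^{t x} + C x^{4} \cos{\left(t x \right)}
  u_xx = 2 A t^{2} + B t^{2} e^{t x} - C t^{2} \cos{\left(t x \right)}
  u_xxt = 4 A t + B t^{2} x e^{t x} + 2 B t e^{t x} + C t^{2} x \sin{\left(t x \right)} - 2 C t \cos{\left(t x \right)}
Term by term:
  3·u_tttt = 3 B x^{4} e^{t x} + 3 C x^{4} \cos{\left(t x \right)}
  1/2·u_xx = A t^{2} + \frac{B t^{2} e^{t x}}{2} - \frac{C t^{2} \cos{\left(t x \right)}}{2}
  1/2·u_xxt = 2 A t + \frac{B t^{2} x e^{t x}}{2} + B t e^{t x} + \frac{C t^{2} x \sin{\left(t x \right)}}{2} - C t \cos{\left(t x \right)}
So the left-hand side equals
  A t^{2} + 2 A t + \frac{B t^{2} x e^{t x}}{2} + \frac{B t^{2} e^{t x}}{2} + B t e^{t x} + 3 B x^{4} e^{t x} + \frac{C t^{2} x \sin{\left(t x \right)}}{2} - \frac{C t^{2} \cos{\left(t x \right)}}{2} - C t \cos{\left(t x \right)} + 3 C x^{4} \cos{\left(t x \right)}
This must equal f(x, t) identically; expanded, f = - \frac{3 t^{2} x e^{t x}}{2} + t^{2} x \sin{\left(t x \right)} - \frac{3 t^{2} e^{t x}}{2} - t^{2} \cos{\left(t x \right)} - 3 t^{2} - 3 t e^{t x} - 2 t \cos{\left(t x \right)} - 6 t - 9 x^{4} e^{t x} + 6 x^{4} \cos{\left(t x \right)}.
Matching coefficients of the independent functions:
  [t]:  2 A = -6
  [t^{2}]:  A = -3
  [t e^{t x}]:  B = -3
  [t \cos{\left(t x \right)}]:  - C = -2
  [t^{2} e^{t x}, t^{2} x e^{t x}]:  \frac{B}{2} = - \frac{3}{2}
  [t^{2} \cos{\left(t x \right)}]:  - \frac{C}{2} = -1
  [x^{4} e^{t x}]:  3 B = -9
  [x^{4} \cos{\left(t x \right)}]:  3 C = 6
  [t^{2} x \sin{\left(t x \right)}]:  \frac{C}{2} = 1
Solving: A = -3, B = -3, C = 2.
Check against the point condition:
  u(0, 0) = -1  ⟹  B + C = -1  ✓
Hence u(x, t) = - 3 t^{2} x^{2} - 3 e^{t x} + 2 \cos{\left(t x \right)}.

Answer: u(x, t) = - 3 t^{2} x^{2} - 3 e^{t x} + 2 \cos{\left(t x \right)}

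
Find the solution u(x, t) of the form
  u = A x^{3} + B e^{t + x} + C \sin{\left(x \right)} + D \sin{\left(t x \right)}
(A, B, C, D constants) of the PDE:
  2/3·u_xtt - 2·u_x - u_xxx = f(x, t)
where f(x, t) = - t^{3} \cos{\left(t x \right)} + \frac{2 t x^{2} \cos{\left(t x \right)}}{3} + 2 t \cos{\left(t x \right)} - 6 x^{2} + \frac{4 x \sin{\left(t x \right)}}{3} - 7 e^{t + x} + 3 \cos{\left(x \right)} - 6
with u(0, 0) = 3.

Substitute the ansatz u = A x^{3} + B e^{t + x} + C \sin{\left(x \right)} + D \sin{\left(t x \right)} into the left-hand side.
Derivatives of the ansatz:
  u_xtt = B e^{t} e^{x} - D t x^{2} \cos{\left(t x \right)} - 2 D x \sin{\left(t x \right)}
  u_x = 3 A x^{2} + B e^{t} e^{x} + C \cos{\left(x \right)} + D t \cos{\left(t x \right)}
  u_xxx = 6 A + B e^{t} e^{x} - C \cos{\left(x \right)} - D t^{3} \cos{\left(t x \right)}
Term by term:
  2/3·u_xtt = \frac{2 B e^{t} e^{x}}{3} - \frac{2 D t x^{2} \cos{\left(t x \right)}}{3} - \frac{4 D x \sin{\left(t x \right)}}{3}
  -2·u_x = - 6 A x^{2} - 2 B e^{t} e^{x} - 2 C \cos{\left(x \right)} - 2 D t \cos{\left(t x \right)}
  -u_xxx = - 6 A - B e^{t} e^{x} + C \cos{\left(x \right)} + D t^{3} \cos{\left(t x \right)}
So the left-hand side equals
  - 6 A x^{2} - 6 A - \frac{7 B e^{t} e^{x}}{3} - C \cos{\left(x \right)} + D t^{3} \cos{\left(t x \right)} - \frac{2 D t x^{2} \cos{\left(t x \right)}}{3} - 2 D t \cos{\left(t x \right)} - \frac{4 D x \sin{\left(t x \right)}}{3}
This must equal f(x, t) identically; expanded, f = - t^{3} \cos{\left(t x \right)} + \frac{2 t x^{2} \cos{\left(t x \right)}}{3} + 2 t \cos{\left(t x \right)} - 6 x^{2} + \frac{4 x \sin{\left(t x \right)}}{3} - 7 e^{t} e^{x} + 3 \cos{\left(x \right)} - 6.
Matching coefficients of the independent functions:
  [constant term, x^{2}]:  - 6 A = -6
  [t \cos{\left(t x \right)}]:  - 2 D = 2
  [t^{3} \cos{\left(t x \right)}]:  D = -1
  [x \sin{\left(t x \right)}]:  - \frac{4 D}{3} = \frac{4}{3}
  [e^{t} e^{x}]:  - \frac{7 B}{3} = -7
  [t x^{2} \cos{\left(t x \right)}]:  - \frac{2 D}{3} = \frac{2}{3}
  [\cos{\left(x \right)}]:  - C = 3
Solving: A = 1, B = 3, C = -3, D = -1.
Check against the point condition:
  u(0, 0) = 3  ⟹  B = 3  ✓
Hence u(x, t) = x^{3} + 3 e^{t + x} - 3 \sin{\left(x \right)} - \sin{\left(t x \right)}.

Answer: u(x, t) = x^{3} + 3 e^{t + x} - 3 \sin{\left(x \right)} - \sin{\left(t x \right)}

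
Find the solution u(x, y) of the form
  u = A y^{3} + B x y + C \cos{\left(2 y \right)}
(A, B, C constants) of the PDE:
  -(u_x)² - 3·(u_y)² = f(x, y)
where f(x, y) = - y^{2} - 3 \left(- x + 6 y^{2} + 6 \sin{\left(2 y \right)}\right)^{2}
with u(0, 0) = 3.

Answer: u(x, y) = x y - 2 y^{3} + 3 \cos{\left(2 y \right)}

Derivation:
Substitute the ansatz u = A y^{3} + B x y + C \cos{\left(2 y \right)} into the left-hand side.
Derivatives of the ansatz:
  u_x = B y
  u_y = 3 A y^{2} + B x - 2 C \sin{\left(2 y \right)}
Term by term:
  -(u_x)² = - B^{2} y^{2}
  -3·(u_y)² = - 27 A^{2} y^{4} - 18 A B x y^{2} + 36 A C y^{2} \sin{\left(2 y \right)} - 3 B^{2} x^{2} + 12 B C x \sin{\left(2 y \right)} - 12 C^{2} \sin^{2}{\left(2 y \right)}
So the left-hand side equals
  - 27 A^{2} y^{4} - 18 A B x y^{2} + 36 A C y^{2} \sin{\left(2 y \right)} - 3 B^{2} x^{2} - B^{2} y^{2} + 12 B C x \sin{\left(2 y \right)} - 12 C^{2} \sin^{2}{\left(2 y \right)}
This must equal f(x, y) identically; expanded, f = - 3 x^{2} + 36 x y^{2} + 36 x \sin{\left(2 y \right)} - 108 y^{4} - 216 y^{2} \sin{\left(2 y \right)} - y^{2} - 108 \sin^{2}{\left(2 y \right)}.
Matching coefficients of the independent functions:
  [x^{2}]:  - 3 B^{2} = -3
  [y^{2}]:  - B^{2} = -1
  [y^{4}]:  - 27 A^{2} = -108
  [x y^{2}]:  - 18 A B = 36
  [x \sin{\left(2 y \right)}]:  12 B C = 36
  [y^{2} \sin{\left(2 y \right)}]:  36 A C = -216
  [\sin^{2}{\left(2 y \right)}]:  - 12 C^{2} = -108
These equations allow (A, B, C) = (-2, 1, 3) or (2, -1, -3).
Impose the point condition(s):
  u(0, 0) = 3  ⟹  C = 3
Only A = -2, B = 1, C = 3 satisfies everything.
Hence u(x, y) = x y - 2 y^{3} + 3 \cos{\left(2 y \right)}.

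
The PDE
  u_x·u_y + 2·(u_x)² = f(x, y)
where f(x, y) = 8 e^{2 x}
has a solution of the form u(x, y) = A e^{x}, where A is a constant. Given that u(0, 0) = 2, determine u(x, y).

Substitute the ansatz u = A e^{x} into the left-hand side.
Derivatives of the ansatz:
  u_x = A e^{x}
  u_y = 0
Term by term:
  u_x·u_y = 0
  2·(u_x)² = 2 A^{2} e^{2 x}
So the left-hand side equals
  2 A^{2} e^{2 x}
This must equal f(x, y) = 8 e^{2 x} identically.
Matching coefficients of the independent functions:
  [e^{2 x}]:  2 A^{2} = 8
These equations allow (A) = (-2) or (2).
Impose the point condition(s):
  u(0, 0) = 2  ⟹  A = 2
Only A = 2 satisfies everything.
Hence u(x, y) = 2 e^{x}.

Answer: u(x, y) = 2 e^{x}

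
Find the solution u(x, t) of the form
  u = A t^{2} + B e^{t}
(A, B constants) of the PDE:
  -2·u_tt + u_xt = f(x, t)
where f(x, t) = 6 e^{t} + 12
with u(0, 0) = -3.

Answer: u(x, t) = - 3 t^{2} - 3 e^{t}

Derivation:
Substitute the ansatz u = A t^{2} + B e^{t} into the left-hand side.
Derivatives of the ansatz:
  u_tt = 2 A + B e^{t}
  u_xt = 0
Term by term:
  -2·u_tt = - 4 A - 2 B e^{t}
  u_xt = 0
So the left-hand side equals
  - 4 A - 2 B e^{t}
This must equal f(x, t) = 6 e^{t} + 12 identically.
Matching coefficients of the independent functions:
  [constant term]:  - 4 A = 12
  [e^{t}]:  - 2 B = 6
Solving: A = -3, B = -3.
Check against the point condition:
  u(0, 0) = -3  ⟹  B = -3  ✓
Hence u(x, t) = - 3 t^{2} - 3 e^{t}.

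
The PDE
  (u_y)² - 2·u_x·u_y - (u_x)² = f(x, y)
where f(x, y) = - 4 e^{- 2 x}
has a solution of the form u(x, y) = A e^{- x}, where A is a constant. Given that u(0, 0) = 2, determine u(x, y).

Substitute the ansatz u = A e^{- x} into the left-hand side.
Derivatives of the ansatz:
  u_y = 0
  u_x = - A e^{- x}
Term by term:
  (u_y)² = 0
  -2·u_x·u_y = 0
  -(u_x)² = - A^{2} e^{- 2 x}
So the left-hand side equals
  - A^{2} e^{- 2 x}
This must equal f(x, y) = - 4 e^{- 2 x} identically.
Matching coefficients of the independent functions:
  [e^{- 2 x}]:  - A^{2} = -4
These equations allow (A) = (-2) or (2).
Impose the point condition(s):
  u(0, 0) = 2  ⟹  A = 2
Only A = 2 satisfies everything.
Hence u(x, y) = 2 e^{- x}.

Answer: u(x, y) = 2 e^{- x}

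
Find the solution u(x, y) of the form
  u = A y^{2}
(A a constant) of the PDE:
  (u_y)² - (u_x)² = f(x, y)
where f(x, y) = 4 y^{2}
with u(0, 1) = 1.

Substitute the ansatz u = A y^{2} into the left-hand side.
Derivatives of the ansatz:
  u_y = 2 A y
  u_x = 0
Term by term:
  (u_y)² = 4 A^{2} y^{2}
  -(u_x)² = 0
So the left-hand side equals
  4 A^{2} y^{2}
This must equal f(x, y) = 4 y^{2} identically.
Matching coefficients of the independent functions:
  [y^{2}]:  4 A^{2} = 4
These equations allow (A) = (-1) or (1).
Impose the point condition(s):
  u(0, 1) = 1  ⟹  A = 1
Only A = 1 satisfies everything.
Hence u(x, y) = y^{2}.

Answer: u(x, y) = y^{2}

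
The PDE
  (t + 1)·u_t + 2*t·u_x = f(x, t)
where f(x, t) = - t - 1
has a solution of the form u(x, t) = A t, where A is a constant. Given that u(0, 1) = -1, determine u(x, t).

Substitute the ansatz u = A t into the left-hand side.
Derivatives of the ansatz:
  u_t = A
  u_x = 0
Term by term:
  (t + 1)·u_t = A t + A
  2*t·u_x = 0
So the left-hand side equals
  A t + A
This must equal f(x, t) = - t - 1 identically.
Matching coefficients of the independent functions:
  [constant term, t]:  A = -1
Solving: A = -1.
Check against the point condition:
  u(0, 1) = -1  ⟹  A = -1  ✓
Hence u(x, t) = - t.

Answer: u(x, t) = - t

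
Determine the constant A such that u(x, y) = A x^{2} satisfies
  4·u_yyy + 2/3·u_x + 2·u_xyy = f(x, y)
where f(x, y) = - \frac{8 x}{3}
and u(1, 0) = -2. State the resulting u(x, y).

Substitute the ansatz u = A x^{2} into the left-hand side.
Derivatives of the ansatz:
  u_yyy = 0
  u_x = 2 A x
  u_xyy = 0
Term by term:
  4·u_yyy = 0
  2/3·u_x = \frac{4 A x}{3}
  2·u_xyy = 0
So the left-hand side equals
  \frac{4 A x}{3}
This must equal f(x, y) = - \frac{8 x}{3} identically.
Matching coefficients of the independent functions:
  [x]:  \frac{4 A}{3} = - \frac{8}{3}
Solving: A = -2.
Check against the point condition:
  u(1, 0) = -2  ⟹  A = -2  ✓
Hence u(x, y) = - 2 x^{2}.

Answer: u(x, y) = - 2 x^{2}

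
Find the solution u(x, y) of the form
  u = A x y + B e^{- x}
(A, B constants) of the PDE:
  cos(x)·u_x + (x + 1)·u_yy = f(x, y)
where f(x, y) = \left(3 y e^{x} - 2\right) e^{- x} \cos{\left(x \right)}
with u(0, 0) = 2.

Substitute the ansatz u = A x y + B e^{- x} into the left-hand side.
Derivatives of the ansatz:
  u_x = A y - B e^{- x}
  u_yy = 0
Term by term:
  cos(x)·u_x = A y \cos{\left(x \right)} - B e^{- x} \cos{\left(x \right)}
  (x + 1)·u_yy = 0
So the left-hand side equals
  A y \cos{\left(x \right)} - B e^{- x} \cos{\left(x \right)}
This must equal f(x, y) identically; expanded, f = 3 y \cos{\left(x \right)} - 2 e^{- x} \cos{\left(x \right)}.
Matching coefficients of the independent functions:
  [y \cos{\left(x \right)}]:  A = 3
  [e^{- x} \cos{\left(x \right)}]:  - B = -2
Solving: A = 3, B = 2.
Check against the point condition:
  u(0, 0) = 2  ⟹  B = 2  ✓
Hence u(x, y) = 3 x y + 2 e^{- x}.

Answer: u(x, y) = 3 x y + 2 e^{- x}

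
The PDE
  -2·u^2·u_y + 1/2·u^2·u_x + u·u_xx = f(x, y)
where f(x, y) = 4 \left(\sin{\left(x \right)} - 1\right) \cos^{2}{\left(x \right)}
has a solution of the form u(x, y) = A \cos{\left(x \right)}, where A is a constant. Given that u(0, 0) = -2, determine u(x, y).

Substitute the ansatz u = A \cos{\left(x \right)} into the left-hand side.
Derivatives of the ansatz:
  u_y = 0
  u_x = - A \sin{\left(x \right)}
  u_xx = - A \cos{\left(x \right)}
Term by term:
  -2·u^2·u_y = 0
  1/2·u^2·u_x = - \frac{A^{3} \sin{\left(x \right)} \cos^{2}{\left(x \right)}}{2}
  u·u_xx = - A^{2} \cos^{2}{\left(x \right)}
So the left-hand side equals
  - \frac{A^{3} \sin{\left(x \right)} \cos^{2}{\left(x \right)}}{2} - A^{2} \cos^{2}{\left(x \right)}
This must equal f(x, y) identically; expanded, f = 4 \sin{\left(x \right)} \cos^{2}{\left(x \right)} - 4 \cos^{2}{\left(x \right)}.
Matching coefficients of the independent functions:
  [\sin{\left(x \right)} \cos^{2}{\left(x \right)}]:  - \frac{A^{3}}{2} = 4
  [\cos^{2}{\left(x \right)}]:  - A^{2} = -4
Solving: A = -2.
Check against the point condition:
  u(0, 0) = -2  ⟹  A = -2  ✓
Hence u(x, y) = - 2 \cos{\left(x \right)}.

Answer: u(x, y) = - 2 \cos{\left(x \right)}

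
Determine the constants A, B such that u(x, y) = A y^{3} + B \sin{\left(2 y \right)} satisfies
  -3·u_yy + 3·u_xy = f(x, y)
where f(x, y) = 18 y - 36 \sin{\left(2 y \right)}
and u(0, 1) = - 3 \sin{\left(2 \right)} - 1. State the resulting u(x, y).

Substitute the ansatz u = A y^{3} + B \sin{\left(2 y \right)} into the left-hand side.
Derivatives of the ansatz:
  u_yy = 6 A y - 4 B \sin{\left(2 y \right)}
  u_xy = 0
Term by term:
  -3·u_yy = - 18 A y + 12 B \sin{\left(2 y \right)}
  3·u_xy = 0
So the left-hand side equals
  - 18 A y + 12 B \sin{\left(2 y \right)}
This must equal f(x, y) = 18 y - 36 \sin{\left(2 y \right)} identically.
Matching coefficients of the independent functions:
  [y]:  - 18 A = 18
  [\sin{\left(2 y \right)}]:  12 B = -36
Solving: A = -1, B = -3.
Check against the point condition:
  u(0, 1) = - 3 \sin{\left(2 \right)} - 1  ⟹  A + B \sin{\left(2 \right)} = - 3 \sin{\left(2 \right)} - 1  ✓
Hence u(x, y) = - y^{3} - 3 \sin{\left(2 y \right)}.

Answer: u(x, y) = - y^{3} - 3 \sin{\left(2 y \right)}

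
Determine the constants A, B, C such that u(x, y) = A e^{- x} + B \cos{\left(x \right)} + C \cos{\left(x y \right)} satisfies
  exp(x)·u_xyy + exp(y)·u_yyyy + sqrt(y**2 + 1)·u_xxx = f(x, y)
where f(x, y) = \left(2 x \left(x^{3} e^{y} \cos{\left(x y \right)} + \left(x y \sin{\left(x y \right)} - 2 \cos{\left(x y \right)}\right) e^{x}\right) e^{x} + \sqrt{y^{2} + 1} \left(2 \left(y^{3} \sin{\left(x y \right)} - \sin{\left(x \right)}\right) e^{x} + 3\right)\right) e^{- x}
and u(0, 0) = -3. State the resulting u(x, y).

Substitute the ansatz u = A e^{- x} + B \cos{\left(x \right)} + C \cos{\left(x y \right)} into the left-hand side.
Derivatives of the ansatz:
  u_xyy = C x^{2} y \sin{\left(x y \right)} - 2 C x \cos{\left(x y \right)}
  u_yyyy = C x^{4} \cos{\left(x y \right)}
  u_xxx = - A e^{- x} + B \sin{\left(x \right)} + C y^{3} \sin{\left(x y \right)}
Term by term:
  exp(x)·u_xyy = C x^{2} y e^{x} \sin{\left(x y \right)} - 2 C x e^{x} \cos{\left(x y \right)}
  exp(y)·u_yyyy = C x^{4} e^{y} \cos{\left(x y \right)}
  sqrt(y**2 + 1)·u_xxx = - A \sqrt{y^{2} + 1} e^{- x} + B \sqrt{y^{2} + 1} \sin{\left(x \right)} + C y^{3} \sqrt{y^{2} + 1} \sin{\left(x y \right)}
So the left-hand side equals
  - A \sqrt{y^{2} + 1} e^{- x} + B \sqrt{y^{2} + 1} \sin{\left(x \right)} + C x^{4} e^{y} \cos{\left(x y \right)} + C x^{2} y e^{x} \sin{\left(x y \right)} - 2 C x e^{x} \cos{\left(x y \right)} + C y^{3} \sqrt{y^{2} + 1} \sin{\left(x y \right)}
This must equal f(x, y) identically; expanded, f = 2 x^{4} e^{y} \cos{\left(x y \right)} + 2 x^{2} y e^{x} \sin{\left(x y \right)} - 4 x e^{x} \cos{\left(x y \right)} + 2 y^{3} \sqrt{y^{2} + 1} \sin{\left(x y \right)} - 2 \sqrt{y^{2} + 1} \sin{\left(x \right)} + 3 \sqrt{y^{2} + 1} e^{- x}.
Matching coefficients of the independent functions:
  [\sqrt{y^{2} + 1} e^{- x}]:  - A = 3
  [\sqrt{y^{2} + 1} \sin{\left(x \right)}]:  B = -2
  [x e^{x} \cos{\left(x y \right)}]:  - 2 C = -4
  [x^{4} e^{y} \cos{\left(x y \right)}, y^{3} \sqrt{y^{2} + 1} \sin{\left(x y \right)}, x^{2} y e^{x} \sin{\left(x y \right)}]:  C = 2
Solving: A = -3, B = -2, C = 2.
Check against the point condition:
  u(0, 0) = -3  ⟹  A + B + C = -3  ✓
Hence u(x, y) = - 2 \cos{\left(x \right)} + 2 \cos{\left(x y \right)} - 3 e^{- x}.

Answer: u(x, y) = - 2 \cos{\left(x \right)} + 2 \cos{\left(x y \right)} - 3 e^{- x}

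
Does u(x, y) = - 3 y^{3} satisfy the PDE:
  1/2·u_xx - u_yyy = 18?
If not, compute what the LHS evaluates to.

Answer: Yes

Derivation:
Evaluate each term of the left-hand side for u = - 3 y^{3}.
Derivatives:
  u_xx = 0
  u_yyy = -18
Terms:
  1/2·u_xx = 0
  -u_yyy = 18
Sum: LHS = 18
This is exactly the given right-hand side, so u is a solution.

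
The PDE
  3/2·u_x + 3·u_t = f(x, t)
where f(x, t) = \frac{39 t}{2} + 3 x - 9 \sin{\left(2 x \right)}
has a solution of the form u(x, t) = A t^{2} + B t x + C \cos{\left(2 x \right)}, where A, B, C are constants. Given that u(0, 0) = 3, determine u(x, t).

Substitute the ansatz u = A t^{2} + B t x + C \cos{\left(2 x \right)} into the left-hand side.
Derivatives of the ansatz:
  u_x = B t - 2 C \sin{\left(2 x \right)}
  u_t = 2 A t + B x
Term by term:
  3/2·u_x = \frac{3 B t}{2} - 3 C \sin{\left(2 x \right)}
  3·u_t = 6 A t + 3 B x
So the left-hand side equals
  6 A t + \frac{3 B t}{2} + 3 B x - 3 C \sin{\left(2 x \right)}
This must equal f(x, t) = \frac{39 t}{2} + 3 x - 9 \sin{\left(2 x \right)} identically.
Matching coefficients of the independent functions:
  [t]:  6 A + \frac{3 B}{2} = \frac{39}{2}
  [x]:  3 B = 3
  [\sin{\left(2 x \right)}]:  - 3 C = -9
Solving: A = 3, B = 1, C = 3.
Check against the point condition:
  u(0, 0) = 3  ⟹  C = 3  ✓
Hence u(x, t) = 3 t^{2} + t x + 3 \cos{\left(2 x \right)}.

Answer: u(x, t) = 3 t^{2} + t x + 3 \cos{\left(2 x \right)}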